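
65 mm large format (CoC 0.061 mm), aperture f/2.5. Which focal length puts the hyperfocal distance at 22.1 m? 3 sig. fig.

58.0 mm

From H = f²/(N·c) + f, with f ≪ H: f ≈ √(H·N·c) = √(22100 × 2.5 × 0.061) = √3370.2 ≈ 58.05 mm.
Exact: f² + N·c·f − N·c·H = 0 ⇒ f = (−N·c + √((N·c)² + 4·N·c·H))/2 = (−0.1525 + √13481)/2 ≈ 57.978 mm ≈ 58.0 mm.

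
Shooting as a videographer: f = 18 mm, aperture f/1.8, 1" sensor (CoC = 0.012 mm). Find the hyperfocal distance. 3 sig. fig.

Hyperfocal distance H = f²/(N·c) + f = 18²/(1.8 × 0.012) + 18 = 324/0.0216 + 18 ≈ 15018.0 mm ≈ 15.0 m.

15.0 m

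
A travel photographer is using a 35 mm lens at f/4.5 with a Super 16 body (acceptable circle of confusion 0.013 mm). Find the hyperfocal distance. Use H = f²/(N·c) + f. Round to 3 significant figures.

21.0 m

Hyperfocal distance H = f²/(N·c) + f = 35²/(4.5 × 0.013) + 35 = 1225/0.0585 + 35 ≈ 20975.2 mm ≈ 21.0 m.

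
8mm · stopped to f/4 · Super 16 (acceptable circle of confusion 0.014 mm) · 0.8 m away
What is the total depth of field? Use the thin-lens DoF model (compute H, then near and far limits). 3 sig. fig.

Hyperfocal distance H = f²/(N·c) + f = 8²/(4 × 0.014) + 8 = 64/0.056 + 8 ≈ 1150.9 mm ≈ 1.151 m.
Near limit Dn = s·(H − f)/(H + s − 2f) = 800 × (1150.9 − 8) / (1150.9 + 800 − 2 × 8) = 800 × 1142.9 / 1934.9 ≈ 472.5 mm.
Far limit Df = s·(H − f)/(H − s) = 800 × (1150.9 − 8) / (1150.9 − 800) = 800 × 1142.9 / 350.9 ≈ 2605.9 mm.
Depth of field = Df − Dn = 2605.9 − 472.5 ≈ 2133.4 mm ≈ 2.13 m.

2.13 m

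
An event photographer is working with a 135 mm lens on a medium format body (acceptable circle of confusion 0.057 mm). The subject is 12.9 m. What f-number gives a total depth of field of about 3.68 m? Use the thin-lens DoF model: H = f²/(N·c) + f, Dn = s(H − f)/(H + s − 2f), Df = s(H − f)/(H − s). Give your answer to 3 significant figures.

Write h = H − f = f²/(N·c). The thin-lens limits are Dn = s·h/(h + (s−f)) and Df = s·h/(h − (s−f)), so DoF = Df − Dn = 2·s·(s−f)·h / (h² − (s−f)²).
That is a quadratic in h: DoF·h² − 2·s·(s−f)·h − DoF·(s−f)² = 0 ⇒ h = (s−f)·(s + √(s² + DoF²)) / DoF = 12765 × (12900 + √(12900² + 3680²)) / 3680 = 12765 × (12900 + 13414.6) / 3680 ≈ 91279 mm.
Then N = f²/(c·h) = 135² / (0.057 × 91279) = 18225 / 5202.9 ≈ 3.50.

f/3.50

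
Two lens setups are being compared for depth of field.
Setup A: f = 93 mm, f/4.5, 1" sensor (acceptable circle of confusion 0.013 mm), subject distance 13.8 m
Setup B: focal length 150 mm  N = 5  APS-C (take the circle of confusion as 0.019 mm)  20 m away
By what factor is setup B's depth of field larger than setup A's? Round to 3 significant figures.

Setup A: H = 93²/(4.5×0.013) + 93 ≈ 147939.2 mm; DoF = Df − Dn = 15210.2 − 12629.1 ≈ 2581.1 mm.
Setup B: H = 150²/(5×0.019) + 150 ≈ 236992.1 mm; DoF = Df − Dn = 21829.6 − 18453.4 ≈ 3376.2 mm.
Ratio = 3376.2 / 2581.1 ≈ 1.31.

1.31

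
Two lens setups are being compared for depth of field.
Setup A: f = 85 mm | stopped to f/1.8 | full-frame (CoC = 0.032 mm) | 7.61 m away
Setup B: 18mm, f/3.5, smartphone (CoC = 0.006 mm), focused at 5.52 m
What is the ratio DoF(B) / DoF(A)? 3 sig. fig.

Setup A: H = 85²/(1.8×0.032) + 85 ≈ 125519.0 mm; DoF = Df − Dn = 8095.67 − 7179.30 ≈ 916.37 mm.
Setup B: H = 18²/(3.5×0.006) + 18 ≈ 15446.6 mm; DoF = Df − Dn = 8579.6 − 4069.0 ≈ 4510.6 mm.
Ratio = 4510.6 / 916.37 ≈ 4.92.

4.92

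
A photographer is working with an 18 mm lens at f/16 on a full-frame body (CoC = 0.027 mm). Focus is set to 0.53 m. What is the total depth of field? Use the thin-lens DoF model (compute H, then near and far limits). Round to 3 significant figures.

Hyperfocal distance H = f²/(N·c) + f = 18²/(16 × 0.027) + 18 = 324/0.432 + 18 ≈ 768.0 mm ≈ 0.768 m.
Near limit Dn = s·(H − f)/(H + s − 2f) = 530 × (768.0 − 18) / (768.0 + 530 − 2 × 18) = 530 × 750.0 / 1262.0 ≈ 315.0 mm.
Far limit Df = s·(H − f)/(H − s) = 530 × (768.0 − 18) / (768.0 − 530) = 530 × 750.0 / 238.0 ≈ 1670.2 mm.
Depth of field = Df − Dn = 1670.2 − 315.0 ≈ 1355.2 mm ≈ 1.36 m.

1.36 m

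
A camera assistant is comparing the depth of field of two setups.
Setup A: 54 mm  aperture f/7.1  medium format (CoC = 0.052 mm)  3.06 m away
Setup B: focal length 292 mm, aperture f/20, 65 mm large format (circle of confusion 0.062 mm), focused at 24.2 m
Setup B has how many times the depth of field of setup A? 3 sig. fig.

7.03

Setup A: H = 54²/(7.1×0.052) + 54 ≈ 7952.2 mm; DoF = Df − Dn = 4940.2 − 2216.4 ≈ 2723.8 mm.
Setup B: H = 292²/(20×0.062) + 292 ≈ 69053.3 mm; DoF = Df − Dn = 37099 − 17957 ≈ 19142 mm.
Ratio = 19142 / 2723.8 ≈ 7.03.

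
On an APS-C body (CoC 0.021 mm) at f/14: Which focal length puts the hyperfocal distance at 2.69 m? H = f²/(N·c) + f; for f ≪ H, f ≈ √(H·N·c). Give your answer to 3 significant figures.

From H = f²/(N·c) + f, with f ≪ H: f ≈ √(H·N·c) = √(2690 × 14 × 0.021) = √790.86 ≈ 28.12 mm.
Exact: f² + N·c·f − N·c·H = 0 ⇒ f = (−N·c + √((N·c)² + 4·N·c·H))/2 = (−0.294 + √3163.5)/2 ≈ 27.976 mm ≈ 28.0 mm.

28.0 mm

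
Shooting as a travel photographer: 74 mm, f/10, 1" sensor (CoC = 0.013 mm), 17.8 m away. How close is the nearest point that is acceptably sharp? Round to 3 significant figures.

Hyperfocal distance H = f²/(N·c) + f = 74²/(10 × 0.013) + 74 = 5476/0.13 + 74 ≈ 42197.1 mm ≈ 42.20 m.
Near limit Dn = s·(H − f)/(H + s − 2f) = 17800 × (42197.1 − 74) / (42197.1 + 17800 − 2 × 74) = 17800 × 42123.1 / 59849.1 ≈ 12528 mm ≈ 12.5 m.

12.5 m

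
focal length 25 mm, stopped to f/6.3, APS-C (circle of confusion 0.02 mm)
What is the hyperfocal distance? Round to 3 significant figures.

4.99 m

Hyperfocal distance H = f²/(N·c) + f = 25²/(6.3 × 0.02) + 25 = 625/0.126 + 25 ≈ 4985.3 mm ≈ 4.99 m.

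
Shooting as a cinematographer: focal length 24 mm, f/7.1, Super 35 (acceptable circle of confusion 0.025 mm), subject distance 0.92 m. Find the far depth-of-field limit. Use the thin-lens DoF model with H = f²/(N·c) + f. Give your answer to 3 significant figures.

Hyperfocal distance H = f²/(N·c) + f = 24²/(7.1 × 0.025) + 24 = 576/0.1775 + 24 ≈ 3269.1 mm ≈ 3.269 m.
Far limit Df = s·(H − f)/(H − s) = 920 × (3269.1 − 24) / (3269.1 − 920) = 920 × 3245.1 / 2349.1 ≈ 1270.9 mm ≈ 1.27 m.

1.27 m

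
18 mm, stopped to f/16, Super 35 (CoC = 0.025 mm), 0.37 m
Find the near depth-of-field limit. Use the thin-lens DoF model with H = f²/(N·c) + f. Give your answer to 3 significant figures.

258 mm

Hyperfocal distance H = f²/(N·c) + f = 18²/(16 × 0.025) + 18 = 324/0.4 + 18 ≈ 828.0 mm ≈ 0.828 m.
Near limit Dn = s·(H − f)/(H + s − 2f) = 370 × (828.0 − 18) / (828.0 + 370 − 2 × 18) = 370 × 810.0 / 1162.0 ≈ 257.92 mm.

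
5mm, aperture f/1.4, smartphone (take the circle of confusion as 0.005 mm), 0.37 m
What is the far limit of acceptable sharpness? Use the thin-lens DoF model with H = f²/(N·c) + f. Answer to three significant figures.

Hyperfocal distance H = f²/(N·c) + f = 5²/(1.4 × 0.005) + 5 = 25/0.007 + 5 ≈ 3576.4 mm ≈ 3.576 m.
Far limit Df = s·(H − f)/(H − s) = 370 × (3576.4 − 5) / (3576.4 − 370) = 370 × 3571.4 / 3206.4 ≈ 412.12 mm.

412 mm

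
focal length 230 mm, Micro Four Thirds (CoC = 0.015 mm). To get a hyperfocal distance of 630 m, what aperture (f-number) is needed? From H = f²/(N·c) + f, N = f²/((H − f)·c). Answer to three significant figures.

Rearrange H = f²/(N·c) + f for N: N = f² / ((H − f)·c).
N = 230² / ((630000 − 230) × 0.015) = 52900 / 9447 ≈ 5.60.

f/5.60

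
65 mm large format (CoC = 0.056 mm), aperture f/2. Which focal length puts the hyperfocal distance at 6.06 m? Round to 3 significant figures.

From H = f²/(N·c) + f, with f ≪ H: f ≈ √(H·N·c) = √(6060 × 2 × 0.056) = √678.72 ≈ 26.05 mm.
Exact: f² + N·c·f − N·c·H = 0 ⇒ f = (−N·c + √((N·c)² + 4·N·c·H))/2 = (−0.112 + √2714.9)/2 ≈ 25.996 mm ≈ 26.0 mm.

26.0 mm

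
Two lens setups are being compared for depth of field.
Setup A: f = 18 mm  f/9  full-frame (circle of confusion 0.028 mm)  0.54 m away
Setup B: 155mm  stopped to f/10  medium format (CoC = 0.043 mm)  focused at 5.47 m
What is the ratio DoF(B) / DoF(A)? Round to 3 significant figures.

Setup A: H = 18²/(9×0.028) + 18 ≈ 1303.7 mm; DoF = Df − Dn = 909.09 − 384.07 ≈ 525.02 mm.
Setup B: H = 155²/(10×0.043) + 155 ≈ 56027.1 mm; DoF = Df − Dn = 6045.1 − 4994.8 ≈ 1050.3 mm.
Ratio = 1050.3 / 525.02 ≈ 2.00.

2.00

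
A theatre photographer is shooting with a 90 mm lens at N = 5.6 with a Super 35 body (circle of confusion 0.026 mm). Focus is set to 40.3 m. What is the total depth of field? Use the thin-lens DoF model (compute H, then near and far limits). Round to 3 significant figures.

122 m

Hyperfocal distance H = f²/(N·c) + f = 90²/(5.6 × 0.026) + 90 = 8100/0.1456 + 90 ≈ 55721.9 mm ≈ 55.72 m.
Near limit Dn = s·(H − f)/(H + s − 2f) = 40300 × (55721.9 − 90) / (55721.9 + 40300 − 2 × 90) = 40300 × 55631.9 / 95841.9 ≈ 23392 mm.
Far limit Df = s·(H − f)/(H − s) = 40300 × (55721.9 − 90) / (55721.9 − 40300) = 40300 × 55631.9 / 15421.9 ≈ 145376 mm.
Depth of field = Df − Dn = 145376 − 23392 ≈ 121984 mm ≈ 122 m.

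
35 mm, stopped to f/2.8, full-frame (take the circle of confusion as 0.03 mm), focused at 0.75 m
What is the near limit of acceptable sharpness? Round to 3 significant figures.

Hyperfocal distance H = f²/(N·c) + f = 35²/(2.8 × 0.03) + 35 = 1225/0.084 + 35 ≈ 14618.3 mm ≈ 14.62 m.
Near limit Dn = s·(H − f)/(H + s − 2f) = 750 × (14618.3 − 35) / (14618.3 + 750 − 2 × 35) = 750 × 14583.3 / 15298.3 ≈ 714.95 mm ≈ 0.715 m.

0.715 m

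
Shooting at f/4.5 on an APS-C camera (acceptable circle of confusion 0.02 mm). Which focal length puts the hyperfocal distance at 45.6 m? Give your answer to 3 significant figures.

64.0 mm

From H = f²/(N·c) + f, with f ≪ H: f ≈ √(H·N·c) = √(45600 × 4.5 × 0.02) = √4104.0 ≈ 64.06 mm.
Exact: f² + N·c·f − N·c·H = 0 ⇒ f = (−N·c + √((N·c)² + 4·N·c·H))/2 = (−0.09 + √16416)/2 ≈ 64.017 mm ≈ 64.0 mm.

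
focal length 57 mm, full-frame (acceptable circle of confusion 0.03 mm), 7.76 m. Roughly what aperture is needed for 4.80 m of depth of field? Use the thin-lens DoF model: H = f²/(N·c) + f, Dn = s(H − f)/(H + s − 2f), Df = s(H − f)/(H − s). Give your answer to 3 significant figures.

Write h = H − f = f²/(N·c). The thin-lens limits are Dn = s·h/(h + (s−f)) and Df = s·h/(h − (s−f)), so DoF = Df − Dn = 2·s·(s−f)·h / (h² − (s−f)²).
That is a quadratic in h: DoF·h² − 2·s·(s−f)·h − DoF·(s−f)² = 0 ⇒ h = (s−f)·(s + √(s² + DoF²)) / DoF = 7703 × (7760 + √(7760² + 4800²)) / 4800 = 7703 × (7760 + 9124.56) / 4800 ≈ 27096 mm.
Then N = f²/(c·h) = 57² / (0.03 × 27096) = 3249 / 812.89 ≈ 4.

f/4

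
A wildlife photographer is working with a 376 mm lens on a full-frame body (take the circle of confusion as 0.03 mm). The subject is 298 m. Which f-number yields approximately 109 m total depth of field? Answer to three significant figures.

Write h = H − f = f²/(N·c). The thin-lens limits are Dn = s·h/(h + (s−f)) and Df = s·h/(h − (s−f)), so DoF = Df − Dn = 2·s·(s−f)·h / (h² − (s−f)²).
That is a quadratic in h: DoF·h² − 2·s·(s−f)·h − DoF·(s−f)² = 0 ⇒ h = (s−f)·(s + √(s² + DoF²)) / DoF = 297624 × (298000 + √(298000² + 109000²)) / 109000 = 297624 × (298000 + 317309) / 109000 ≈ 1680098 mm.
Then N = f²/(c·h) = 376² / (0.03 × 1680098) = 141376 / 50403 ≈ 2.80.

f/2.80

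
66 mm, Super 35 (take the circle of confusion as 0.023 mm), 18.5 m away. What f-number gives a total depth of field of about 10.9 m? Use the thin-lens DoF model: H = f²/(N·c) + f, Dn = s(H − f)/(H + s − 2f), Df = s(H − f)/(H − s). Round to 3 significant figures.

Write h = H − f = f²/(N·c). The thin-lens limits are Dn = s·h/(h + (s−f)) and Df = s·h/(h − (s−f)), so DoF = Df − Dn = 2·s·(s−f)·h / (h² − (s−f)²).
That is a quadratic in h: DoF·h² − 2·s·(s−f)·h − DoF·(s−f)² = 0 ⇒ h = (s−f)·(s + √(s² + DoF²)) / DoF = 18434 × (18500 + √(18500² + 10900²)) / 10900 = 18434 × (18500 + 21472.3) / 10900 ≈ 67601 mm.
Then N = f²/(c·h) = 66² / (0.023 × 67601) = 4356 / 1554.8 ≈ 2.80.

f/2.80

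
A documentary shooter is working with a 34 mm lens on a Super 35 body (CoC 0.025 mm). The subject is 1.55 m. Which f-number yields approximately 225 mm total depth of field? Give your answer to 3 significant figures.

Write h = H − f = f²/(N·c). The thin-lens limits are Dn = s·h/(h + (s−f)) and Df = s·h/(h − (s−f)), so DoF = Df − Dn = 2·s·(s−f)·h / (h² − (s−f)²).
That is a quadratic in h: DoF·h² − 2·s·(s−f)·h − DoF·(s−f)² = 0 ⇒ h = (s−f)·(s + √(s² + DoF²)) / DoF = 1516 × (1550 + √(1550² + 225²)) / 225 = 1516 × (1550 + 1566.25) / 225 ≈ 20997 mm.
Then N = f²/(c·h) = 34² / (0.025 × 20997) = 1156 / 524.91 ≈ 2.20.

f/2.20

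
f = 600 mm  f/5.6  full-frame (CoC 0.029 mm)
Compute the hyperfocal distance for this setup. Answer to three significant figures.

2220 m

Hyperfocal distance H = f²/(N·c) + f = 600²/(5.6 × 0.029) + 600 = 360000/0.1624 + 600 ≈ 2217348.8 mm ≈ 2220 m.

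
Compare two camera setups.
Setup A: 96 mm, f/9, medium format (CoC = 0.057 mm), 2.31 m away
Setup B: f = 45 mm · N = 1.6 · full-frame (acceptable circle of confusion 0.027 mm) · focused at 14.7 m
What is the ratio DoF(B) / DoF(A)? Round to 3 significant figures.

17.6

Setup A: H = 96²/(9×0.057) + 96 ≈ 18060.9 mm; DoF = Df − Dn = 2634.70 − 2056.55 ≈ 578.15 mm.
Setup B: H = 45²/(1.6×0.027) + 45 ≈ 46920.0 mm; DoF = Df − Dn = 21386 − 11199 ≈ 10187 mm.
Ratio = 10187 / 578.15 ≈ 17.6.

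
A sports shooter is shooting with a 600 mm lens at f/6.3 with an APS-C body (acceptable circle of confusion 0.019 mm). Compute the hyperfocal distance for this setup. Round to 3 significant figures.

Hyperfocal distance H = f²/(N·c) + f = 600²/(6.3 × 0.019) + 600 = 360000/0.1197 + 600 ≈ 3008118.8 mm ≈ 3010 m.

3010 m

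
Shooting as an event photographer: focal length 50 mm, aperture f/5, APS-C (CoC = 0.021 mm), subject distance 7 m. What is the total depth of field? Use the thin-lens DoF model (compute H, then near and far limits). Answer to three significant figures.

Hyperfocal distance H = f²/(N·c) + f = 50²/(5 × 0.021) + 50 = 2500/0.105 + 50 ≈ 23859.5 mm ≈ 23.86 m.
Near limit Dn = s·(H − f)/(H + s − 2f) = 7000 × (23859.5 − 50) / (23859.5 + 7000 − 2 × 50) = 7000 × 23809.5 / 30759.5 ≈ 5418.4 mm.
Far limit Df = s·(H − f)/(H − s) = 7000 × (23859.5 − 50) / (23859.5 − 7000) = 7000 × 23809.5 / 16859.5 ≈ 9885.6 mm.
Depth of field = Df − Dn = 9885.6 − 5418.4 ≈ 4467.2 mm ≈ 4.47 m.

4.47 m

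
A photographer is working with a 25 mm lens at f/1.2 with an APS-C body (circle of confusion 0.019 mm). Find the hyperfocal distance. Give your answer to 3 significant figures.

27.4 m

Hyperfocal distance H = f²/(N·c) + f = 25²/(1.2 × 0.019) + 25 = 625/0.0228 + 25 ≈ 27437.3 mm ≈ 27.4 m.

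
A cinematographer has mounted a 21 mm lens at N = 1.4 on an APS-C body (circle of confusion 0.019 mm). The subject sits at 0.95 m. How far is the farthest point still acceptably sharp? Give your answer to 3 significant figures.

1.01 m

Hyperfocal distance H = f²/(N·c) + f = 21²/(1.4 × 0.019) + 21 = 441/0.0266 + 21 ≈ 16599.9 mm ≈ 16.60 m.
Far limit Df = s·(H − f)/(H − s) = 950 × (16599.9 − 21) / (16599.9 − 950) = 950 × 16578.9 / 15649.9 ≈ 1006.4 mm ≈ 1.01 m.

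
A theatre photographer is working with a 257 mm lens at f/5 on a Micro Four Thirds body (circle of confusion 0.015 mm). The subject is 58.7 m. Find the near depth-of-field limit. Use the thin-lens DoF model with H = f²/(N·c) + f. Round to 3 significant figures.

55.0 m

Hyperfocal distance H = f²/(N·c) + f = 257²/(5 × 0.015) + 257 = 66049/0.075 + 257 ≈ 880910.3 mm ≈ 880.9 m.
Near limit Dn = s·(H − f)/(H + s − 2f) = 58700 × (880910.3 − 257) / (880910.3 + 58700 − 2 × 257) = 58700 × 880653.3 / 939096.3 ≈ 55047 mm ≈ 55.0 m.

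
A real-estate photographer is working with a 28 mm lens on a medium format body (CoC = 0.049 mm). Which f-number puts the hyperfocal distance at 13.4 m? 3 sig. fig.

f/1.20

Rearrange H = f²/(N·c) + f for N: N = f² / ((H − f)·c).
N = 28² / ((13400 − 28) × 0.049) = 784 / 655.2 ≈ 1.20.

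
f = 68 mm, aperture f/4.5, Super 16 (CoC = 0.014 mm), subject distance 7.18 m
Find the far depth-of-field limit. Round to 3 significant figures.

Hyperfocal distance H = f²/(N·c) + f = 68²/(4.5 × 0.014) + 68 = 4624/0.063 + 68 ≈ 73464.8 mm ≈ 73.46 m.
Far limit Df = s·(H − f)/(H − s) = 7180 × (73464.8 − 68) / (73464.8 − 7180) = 7180 × 73396.8 / 66284.8 ≈ 7950.4 mm ≈ 7.95 m.

7.95 m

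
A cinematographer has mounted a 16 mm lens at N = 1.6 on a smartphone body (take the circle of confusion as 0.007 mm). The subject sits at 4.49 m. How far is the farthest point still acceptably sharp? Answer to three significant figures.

5.58 m

Hyperfocal distance H = f²/(N·c) + f = 16²/(1.6 × 0.007) + 16 = 256/0.0112 + 16 ≈ 22873.1 mm ≈ 22.87 m.
Far limit Df = s·(H − f)/(H − s) = 4490 × (22873.1 − 16) / (22873.1 − 4490) = 4490 × 22857.1 / 18383.1 ≈ 5582.8 mm ≈ 5.58 m.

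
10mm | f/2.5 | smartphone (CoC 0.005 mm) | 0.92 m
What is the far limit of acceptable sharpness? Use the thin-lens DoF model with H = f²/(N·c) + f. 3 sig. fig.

Hyperfocal distance H = f²/(N·c) + f = 10²/(2.5 × 0.005) + 10 = 100/0.0125 + 10 ≈ 8010.0 mm ≈ 8.010 m.
Far limit Df = s·(H − f)/(H − s) = 920 × (8010.0 − 10) / (8010.0 − 920) = 920 × 8000.0 / 7090.0 ≈ 1038.1 mm ≈ 1.04 m.

1.04 m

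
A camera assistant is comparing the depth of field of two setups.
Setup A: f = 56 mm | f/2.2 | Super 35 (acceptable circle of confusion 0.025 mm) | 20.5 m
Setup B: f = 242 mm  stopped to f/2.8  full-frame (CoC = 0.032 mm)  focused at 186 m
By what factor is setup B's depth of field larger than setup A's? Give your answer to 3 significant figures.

6.82

Setup A: H = 56²/(2.2×0.025) + 56 ≈ 57074.2 mm; DoF = Df − Dn = 31959 − 15090 ≈ 16869 mm.
Setup B: H = 242²/(2.8×0.032) + 242 ≈ 653858.1 mm; DoF = Df − Dn = 259849 − 144837 ≈ 115012 mm.
Ratio = 115012 / 16869 ≈ 6.82.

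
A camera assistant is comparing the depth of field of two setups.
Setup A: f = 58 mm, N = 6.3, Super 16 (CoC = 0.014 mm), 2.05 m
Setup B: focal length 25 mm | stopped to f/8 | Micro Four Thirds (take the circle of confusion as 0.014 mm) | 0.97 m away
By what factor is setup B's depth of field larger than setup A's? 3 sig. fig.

1.58

Setup A: H = 58²/(6.3×0.014) + 58 ≈ 38198.6 mm; DoF = Df − Dn = 2162.97 − 1948.25 ≈ 214.72 mm.
Setup B: H = 25²/(8×0.014) + 25 ≈ 5605.4 mm; DoF = Df − Dn = 1167.75 − 829.52 ≈ 338.23 mm.
Ratio = 338.23 / 214.72 ≈ 1.58.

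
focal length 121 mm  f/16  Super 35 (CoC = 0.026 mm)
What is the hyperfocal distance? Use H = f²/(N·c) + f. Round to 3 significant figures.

35.3 m

Hyperfocal distance H = f²/(N·c) + f = 121²/(16 × 0.026) + 121 = 14641/0.416 + 121 ≈ 35315.7 mm ≈ 35.3 m.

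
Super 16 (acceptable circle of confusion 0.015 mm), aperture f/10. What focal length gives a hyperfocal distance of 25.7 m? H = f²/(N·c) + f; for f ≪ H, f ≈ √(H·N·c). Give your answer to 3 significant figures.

From H = f²/(N·c) + f, with f ≪ H: f ≈ √(H·N·c) = √(25700 × 10 × 0.015) = √3855.0 ≈ 62.09 mm.
Exact: f² + N·c·f − N·c·H = 0 ⇒ f = (−N·c + √((N·c)² + 4·N·c·H))/2 = (−0.15 + √15420)/2 ≈ 62.014 mm ≈ 62.0 mm.

62.0 mm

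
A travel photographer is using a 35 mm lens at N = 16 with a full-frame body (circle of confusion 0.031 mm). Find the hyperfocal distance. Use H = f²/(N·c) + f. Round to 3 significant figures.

Hyperfocal distance H = f²/(N·c) + f = 35²/(16 × 0.031) + 35 = 1225/0.496 + 35 ≈ 2504.8 mm ≈ 2.50 m.

2.50 m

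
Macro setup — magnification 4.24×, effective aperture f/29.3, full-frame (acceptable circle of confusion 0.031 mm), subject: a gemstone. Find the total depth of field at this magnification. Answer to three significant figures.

At magnification m, DoF ≈ 2·N_eff·c/m² = 2 × 29.3 × 0.031 / 4.24² = 1.817 / 17.98 ≈ 0.101 mm.

0.101 mm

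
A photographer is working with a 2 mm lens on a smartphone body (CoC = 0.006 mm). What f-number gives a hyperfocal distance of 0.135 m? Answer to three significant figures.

f/5.01

Rearrange H = f²/(N·c) + f for N: N = f² / ((H − f)·c).
N = 2² / ((135 − 2) × 0.006) = 4 / 0.7980 ≈ 5.01.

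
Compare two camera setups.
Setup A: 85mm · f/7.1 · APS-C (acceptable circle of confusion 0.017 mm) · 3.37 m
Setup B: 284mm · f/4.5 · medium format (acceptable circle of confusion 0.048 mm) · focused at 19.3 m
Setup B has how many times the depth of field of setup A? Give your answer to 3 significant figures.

Setup A: H = 85²/(7.1×0.017) + 85 ≈ 59944.2 mm; DoF = Df − Dn = 3565.68 − 3194.68 ≈ 371.00 mm.
Setup B: H = 284²/(4.5×0.048) + 284 ≈ 373691.4 mm; DoF = Df − Dn = 20335.6 − 18364.8 ≈ 1970.8 mm.
Ratio = 1970.8 / 371.00 ≈ 5.31.

5.31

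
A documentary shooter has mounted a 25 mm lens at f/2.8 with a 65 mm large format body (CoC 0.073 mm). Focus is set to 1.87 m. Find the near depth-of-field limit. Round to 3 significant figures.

1.17 m

Hyperfocal distance H = f²/(N·c) + f = 25²/(2.8 × 0.073) + 25 = 625/0.2044 + 25 ≈ 3082.7 mm ≈ 3.083 m.
Near limit Dn = s·(H − f)/(H + s − 2f) = 1870 × (3082.7 − 25) / (3082.7 + 1870 − 2 × 25) = 1870 × 3057.7 / 4902.7 ≈ 1166.3 mm ≈ 1.17 m.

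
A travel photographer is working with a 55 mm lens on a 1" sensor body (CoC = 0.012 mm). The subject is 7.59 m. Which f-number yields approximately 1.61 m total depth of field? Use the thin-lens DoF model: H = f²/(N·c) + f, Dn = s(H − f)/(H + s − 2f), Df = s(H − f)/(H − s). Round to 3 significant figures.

Write h = H − f = f²/(N·c). The thin-lens limits are Dn = s·h/(h + (s−f)) and Df = s·h/(h − (s−f)), so DoF = Df − Dn = 2·s·(s−f)·h / (h² − (s−f)²).
That is a quadratic in h: DoF·h² − 2·s·(s−f)·h − DoF·(s−f)² = 0 ⇒ h = (s−f)·(s + √(s² + DoF²)) / DoF = 7535 × (7590 + √(7590² + 1610²)) / 1610 = 7535 × (7590 + 7758.88) / 1610 ≈ 71835 mm.
Then N = f²/(c·h) = 55² / (0.012 × 71835) = 3025 / 862.02 ≈ 3.51.

f/3.51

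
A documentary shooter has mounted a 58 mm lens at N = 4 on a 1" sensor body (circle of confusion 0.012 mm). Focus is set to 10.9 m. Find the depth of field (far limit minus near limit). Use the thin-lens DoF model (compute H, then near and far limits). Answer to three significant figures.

Hyperfocal distance H = f²/(N·c) + f = 58²/(4 × 0.012) + 58 = 3364/0.048 + 58 ≈ 70141.3 mm ≈ 70.14 m.
Near limit Dn = s·(H − f)/(H + s − 2f) = 10900 × (70141.3 − 58) / (70141.3 + 10900 − 2 × 58) = 10900 × 70083.3 / 80925.3 ≈ 9439.7 mm.
Far limit Df = s·(H − f)/(H − s) = 10900 × (70141.3 − 58) / (70141.3 − 10900) = 10900 × 70083.3 / 59241.3 ≈ 12894.9 mm.
Depth of field = Df − Dn = 12894.9 − 9439.7 ≈ 3455.2 mm ≈ 3.46 m.

3.46 m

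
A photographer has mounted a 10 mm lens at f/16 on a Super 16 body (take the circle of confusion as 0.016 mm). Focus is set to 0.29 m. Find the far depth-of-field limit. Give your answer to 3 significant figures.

Hyperfocal distance H = f²/(N·c) + f = 10²/(16 × 0.016) + 10 = 100/0.256 + 10 ≈ 400.6 mm ≈ 0.401 m.
Far limit Df = s·(H − f)/(H − s) = 290 × (400.6 − 10) / (400.6 − 290) = 290 × 390.6 / 110.6 ≈ 1024.0 mm ≈ 1.02 m.

1.02 m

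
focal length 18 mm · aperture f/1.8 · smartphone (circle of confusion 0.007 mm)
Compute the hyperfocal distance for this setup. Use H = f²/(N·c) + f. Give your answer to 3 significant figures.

25.7 m

Hyperfocal distance H = f²/(N·c) + f = 18²/(1.8 × 0.007) + 18 = 324/0.0126 + 18 ≈ 25732.3 mm ≈ 25.7 m.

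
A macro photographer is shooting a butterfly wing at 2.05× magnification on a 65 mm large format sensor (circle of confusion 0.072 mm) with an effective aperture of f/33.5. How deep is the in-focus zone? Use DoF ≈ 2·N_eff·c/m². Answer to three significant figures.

1.15 mm

At magnification m, DoF ≈ 2·N_eff·c/m² = 2 × 33.5 × 0.072 / 2.05² = 4.824 / 4.202 ≈ 1.15 mm.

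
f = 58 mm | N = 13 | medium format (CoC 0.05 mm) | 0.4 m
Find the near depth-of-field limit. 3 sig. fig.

Hyperfocal distance H = f²/(N·c) + f = 58²/(13 × 0.05) + 58 = 3364/0.65 + 58 ≈ 5233.4 mm ≈ 5.233 m.
Near limit Dn = s·(H − f)/(H + s − 2f) = 400 × (5233.4 − 58) / (5233.4 + 400 − 2 × 58) = 400 × 5175.4 / 5517.4 ≈ 375.21 mm.

375 mm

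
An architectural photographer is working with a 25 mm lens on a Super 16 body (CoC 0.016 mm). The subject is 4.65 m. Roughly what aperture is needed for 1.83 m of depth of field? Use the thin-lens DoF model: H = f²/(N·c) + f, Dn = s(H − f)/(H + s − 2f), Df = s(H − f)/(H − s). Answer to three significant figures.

f/1.60

Write h = H − f = f²/(N·c). The thin-lens limits are Dn = s·h/(h + (s−f)) and Df = s·h/(h − (s−f)), so DoF = Df − Dn = 2·s·(s−f)·h / (h² − (s−f)²).
That is a quadratic in h: DoF·h² − 2·s·(s−f)·h − DoF·(s−f)² = 0 ⇒ h = (s−f)·(s + √(s² + DoF²)) / DoF = 4625 × (4650 + √(4650² + 1830²)) / 1830 = 4625 × (4650 + 4997.14) / 1830 ≈ 24381 mm.
Then N = f²/(c·h) = 25² / (0.016 × 24381) = 625 / 390.10 ≈ 1.60.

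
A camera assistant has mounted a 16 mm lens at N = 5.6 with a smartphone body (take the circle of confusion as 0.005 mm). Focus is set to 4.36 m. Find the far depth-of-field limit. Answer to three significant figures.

8.31 m

Hyperfocal distance H = f²/(N·c) + f = 16²/(5.6 × 0.005) + 16 = 256/0.028 + 16 ≈ 9158.9 mm ≈ 9.159 m.
Far limit Df = s·(H − f)/(H − s) = 4360 × (9158.9 − 16) / (9158.9 − 4360) = 4360 × 9142.9 / 4798.9 ≈ 8306.7 mm ≈ 8.31 m.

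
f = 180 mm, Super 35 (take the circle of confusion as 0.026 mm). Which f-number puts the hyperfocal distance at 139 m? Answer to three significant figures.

Rearrange H = f²/(N·c) + f for N: N = f² / ((H − f)·c).
N = 180² / ((139000 − 180) × 0.026) = 32400 / 3609 ≈ 8.98.

f/8.98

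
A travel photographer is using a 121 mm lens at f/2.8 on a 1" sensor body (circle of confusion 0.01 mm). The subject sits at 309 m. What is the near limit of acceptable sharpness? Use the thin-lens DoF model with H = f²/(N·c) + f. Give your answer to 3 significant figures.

Hyperfocal distance H = f²/(N·c) + f = 121²/(2.8 × 0.01) + 121 = 14641/0.028 + 121 ≈ 523013.9 mm ≈ 523.0 m.
Near limit Dn = s·(H − f)/(H + s − 2f) = 309000 × (523013.9 − 121) / (523013.9 + 309000 − 2 × 121) = 309000 × 522892.9 / 831771.9 ≈ 194253 mm ≈ 194 m.

194 m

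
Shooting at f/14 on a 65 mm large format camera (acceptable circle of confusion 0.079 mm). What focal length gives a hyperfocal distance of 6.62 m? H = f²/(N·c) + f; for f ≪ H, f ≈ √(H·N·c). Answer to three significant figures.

From H = f²/(N·c) + f, with f ≪ H: f ≈ √(H·N·c) = √(6620 × 14 × 0.079) = √7321.7 ≈ 85.57 mm.
Exact: f² + N·c·f − N·c·H = 0 ⇒ f = (−N·c + √((N·c)² + 4·N·c·H))/2 = (−1.106 + √29288)/2 ≈ 85.016 mm ≈ 85.0 mm.

85.0 mm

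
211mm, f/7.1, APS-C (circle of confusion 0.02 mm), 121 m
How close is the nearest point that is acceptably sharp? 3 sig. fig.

Hyperfocal distance H = f²/(N·c) + f = 211²/(7.1 × 0.02) + 211 = 44521/0.142 + 211 ≈ 313739.2 mm ≈ 313.7 m.
Near limit Dn = s·(H − f)/(H + s − 2f) = 121000 × (313739.2 − 211) / (313739.2 + 121000 − 2 × 211) = 121000 × 313528.2 / 434317.2 ≈ 87348 mm ≈ 87.3 m.

87.3 m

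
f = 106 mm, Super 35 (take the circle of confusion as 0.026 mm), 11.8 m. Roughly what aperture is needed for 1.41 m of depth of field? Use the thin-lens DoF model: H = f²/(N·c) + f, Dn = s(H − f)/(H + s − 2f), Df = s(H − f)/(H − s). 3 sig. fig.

f/2.20

Write h = H − f = f²/(N·c). The thin-lens limits are Dn = s·h/(h + (s−f)) and Df = s·h/(h − (s−f)), so DoF = Df − Dn = 2·s·(s−f)·h / (h² − (s−f)²).
That is a quadratic in h: DoF·h² − 2·s·(s−f)·h − DoF·(s−f)² = 0 ⇒ h = (s−f)·(s + √(s² + DoF²)) / DoF = 11694 × (11800 + √(11800² + 1410²)) / 1410 = 11694 × (11800 + 11883.9) / 1410 ≈ 196426 mm.
Then N = f²/(c·h) = 106² / (0.026 × 196426) = 11236 / 5107.1 ≈ 2.20.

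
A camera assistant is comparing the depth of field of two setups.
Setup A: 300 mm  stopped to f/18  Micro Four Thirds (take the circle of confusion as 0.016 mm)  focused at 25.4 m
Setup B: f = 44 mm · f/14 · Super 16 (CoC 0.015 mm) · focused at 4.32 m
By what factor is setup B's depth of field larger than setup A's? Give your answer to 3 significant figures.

1.24

Setup A: H = 300²/(18×0.016) + 300 ≈ 312800.0 mm; DoF = Df − Dn = 27618.3 − 23511.6 ≈ 4106.7 mm.
Setup B: H = 44²/(14×0.015) + 44 ≈ 9263.0 mm; DoF = Df − Dn = 8057.0 − 2951.2 ≈ 5105.8 mm.
Ratio = 5105.8 / 4106.7 ≈ 1.24.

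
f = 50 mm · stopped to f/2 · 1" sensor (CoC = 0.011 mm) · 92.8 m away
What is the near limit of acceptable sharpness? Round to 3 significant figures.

51.1 m

Hyperfocal distance H = f²/(N·c) + f = 50²/(2 × 0.011) + 50 = 2500/0.022 + 50 ≈ 113686.4 mm ≈ 113.7 m.
Near limit Dn = s·(H − f)/(H + s − 2f) = 92800 × (113686.4 − 50) / (113686.4 + 92800 − 2 × 50) = 92800 × 113636.4 / 206386.4 ≈ 51096 mm ≈ 51.1 m.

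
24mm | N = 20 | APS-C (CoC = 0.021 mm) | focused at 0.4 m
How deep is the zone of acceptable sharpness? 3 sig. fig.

Hyperfocal distance H = f²/(N·c) + f = 24²/(20 × 0.021) + 24 = 576/0.42 + 24 ≈ 1395.4 mm ≈ 1.395 m.
Near limit Dn = s·(H − f)/(H + s − 2f) = 400 × (1395.4 − 24) / (1395.4 + 400 − 2 × 24) = 400 × 1371.4 / 1747.4 ≈ 313.93 mm.
Far limit Df = s·(H − f)/(H − s) = 400 × (1395.4 − 24) / (1395.4 − 400) = 400 × 1371.4 / 995.4 ≈ 551.09 mm.
Depth of field = Df − Dn = 551.09 − 313.93 ≈ 237.16 mm.

237 mm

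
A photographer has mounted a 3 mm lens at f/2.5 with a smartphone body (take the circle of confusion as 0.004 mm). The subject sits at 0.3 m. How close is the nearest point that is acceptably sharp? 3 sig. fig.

226 mm

Hyperfocal distance H = f²/(N·c) + f = 3²/(2.5 × 0.004) + 3 = 9/0.01 + 3 ≈ 903.0 mm ≈ 0.903 m.
Near limit Dn = s·(H − f)/(H + s − 2f) = 300 × (903.0 − 3) / (903.0 + 300 − 2 × 3) = 300 × 900.0 / 1197.0 ≈ 225.56 mm.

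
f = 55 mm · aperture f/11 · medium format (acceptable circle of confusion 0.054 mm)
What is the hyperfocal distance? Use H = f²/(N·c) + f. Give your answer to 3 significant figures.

5.15 m

Hyperfocal distance H = f²/(N·c) + f = 55²/(11 × 0.054) + 55 = 3025/0.594 + 55 ≈ 5147.6 mm ≈ 5.15 m.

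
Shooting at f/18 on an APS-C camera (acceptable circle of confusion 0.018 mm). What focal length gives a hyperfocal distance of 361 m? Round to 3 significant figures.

342 mm

From H = f²/(N·c) + f, with f ≪ H: f ≈ √(H·N·c) = √(361000 × 18 × 0.018) = √116964 ≈ 342.0 mm.
The +f correction barely moves this — solving exactly, f² + N·c·f − N·c·H = 0 ⇒ f = (−N·c + √((N·c)² + 4·N·c·H))/2 = (−0.324 + √467856)/2 ≈ 341.84 mm, so f ≈ 342 mm.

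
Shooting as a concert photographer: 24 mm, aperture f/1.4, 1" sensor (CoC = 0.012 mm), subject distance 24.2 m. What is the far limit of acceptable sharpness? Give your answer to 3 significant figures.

82.1 m

Hyperfocal distance H = f²/(N·c) + f = 24²/(1.4 × 0.012) + 24 = 576/0.0168 + 24 ≈ 34309.7 mm ≈ 34.31 m.
Far limit Df = s·(H − f)/(H − s) = 24200 × (34309.7 − 24) / (34309.7 − 24200) = 24200 × 34285.7 / 10109.7 ≈ 82071 mm ≈ 82.1 m.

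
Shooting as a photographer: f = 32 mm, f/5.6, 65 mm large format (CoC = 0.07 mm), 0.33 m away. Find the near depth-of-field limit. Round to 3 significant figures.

296 mm

Hyperfocal distance H = f²/(N·c) + f = 32²/(5.6 × 0.07) + 32 = 1024/0.392 + 32 ≈ 2644.2 mm ≈ 2.644 m.
Near limit Dn = s·(H − f)/(H + s − 2f) = 330 × (2644.2 − 32) / (2644.2 + 330 − 2 × 32) = 330 × 2612.2 / 2910.2 ≈ 296.21 mm.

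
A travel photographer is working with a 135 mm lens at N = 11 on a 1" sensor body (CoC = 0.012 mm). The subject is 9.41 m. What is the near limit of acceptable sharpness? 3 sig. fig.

8.82 m

Hyperfocal distance H = f²/(N·c) + f = 135²/(11 × 0.012) + 135 = 18225/0.132 + 135 ≈ 138203.2 mm ≈ 138.2 m.
Near limit Dn = s·(H − f)/(H + s − 2f) = 9410 × (138203.2 − 135) / (138203.2 + 9410 − 2 × 135) = 9410 × 138068.2 / 147343.2 ≈ 8817.7 mm ≈ 8.82 m.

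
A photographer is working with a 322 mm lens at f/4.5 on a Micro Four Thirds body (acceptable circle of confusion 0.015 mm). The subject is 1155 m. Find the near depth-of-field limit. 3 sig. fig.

659 m

Hyperfocal distance H = f²/(N·c) + f = 322²/(4.5 × 0.015) + 322 = 103684/0.0675 + 322 ≈ 1536381.3 mm ≈ 1536 m.
Near limit Dn = s·(H − f)/(H + s − 2f) = 1155000 × (1536381.3 − 322) / (1536381.3 + 1155000 − 2 × 322) = 1155000 × 1536059.3 / 2690737.3 ≈ 659354 mm ≈ 659 m.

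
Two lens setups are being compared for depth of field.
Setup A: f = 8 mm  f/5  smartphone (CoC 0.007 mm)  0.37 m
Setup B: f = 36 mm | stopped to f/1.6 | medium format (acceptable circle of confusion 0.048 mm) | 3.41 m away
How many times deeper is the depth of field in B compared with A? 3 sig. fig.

Setup A: H = 8²/(5×0.007) + 8 ≈ 1836.6 mm; DoF = Df − Dn = 461.33 − 308.86 ≈ 152.47 mm.
Setup B: H = 36²/(1.6×0.048) + 36 ≈ 16911.0 mm; DoF = Df − Dn = 4262.2 − 2841.8 ≈ 1420.4 mm.
Ratio = 1420.4 / 152.47 ≈ 9.32.

9.32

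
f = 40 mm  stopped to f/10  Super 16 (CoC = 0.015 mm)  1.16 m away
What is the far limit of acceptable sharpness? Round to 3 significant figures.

Hyperfocal distance H = f²/(N·c) + f = 40²/(10 × 0.015) + 40 = 1600/0.15 + 40 ≈ 10706.7 mm ≈ 10.71 m.
Far limit Df = s·(H − f)/(H − s) = 1160 × (10706.7 − 40) / (10706.7 − 1160) = 1160 × 10666.7 / 9546.7 ≈ 1296.1 mm ≈ 1.30 m.

1.30 m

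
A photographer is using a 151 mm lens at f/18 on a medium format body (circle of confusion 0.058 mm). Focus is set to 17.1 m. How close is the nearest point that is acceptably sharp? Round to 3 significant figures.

9.63 m

Hyperfocal distance H = f²/(N·c) + f = 151²/(18 × 0.058) + 151 = 22801/1.044 + 151 ≈ 21991.0 mm ≈ 21.99 m.
Near limit Dn = s·(H − f)/(H + s − 2f) = 17100 × (21991.0 − 151) / (21991.0 + 17100 − 2 × 151) = 17100 × 21840.0 / 38789.0 ≈ 9628.1 mm ≈ 9.63 m.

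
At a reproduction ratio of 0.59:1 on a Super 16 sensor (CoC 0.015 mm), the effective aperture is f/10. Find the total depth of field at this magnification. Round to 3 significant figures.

At magnification m, DoF ≈ 2·N_eff·c/m² = 2 × 10 × 0.015 / 0.59² = 0.3 / 0.3481 ≈ 0.862 mm.

0.862 mm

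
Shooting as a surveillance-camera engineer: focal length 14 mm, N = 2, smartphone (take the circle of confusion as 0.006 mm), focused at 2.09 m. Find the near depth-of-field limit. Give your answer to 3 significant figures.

Hyperfocal distance H = f²/(N·c) + f = 14²/(2 × 0.006) + 14 = 196/0.012 + 14 ≈ 16347.3 mm ≈ 16.35 m.
Near limit Dn = s·(H − f)/(H + s − 2f) = 2090 × (16347.3 − 14) / (16347.3 + 2090 − 2 × 14) = 2090 × 16333.3 / 18409.3 ≈ 1854.3 mm ≈ 1.85 m.

1.85 m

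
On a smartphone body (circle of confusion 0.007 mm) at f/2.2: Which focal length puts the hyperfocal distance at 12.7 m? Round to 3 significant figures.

14.0 mm

From H = f²/(N·c) + f, with f ≪ H: f ≈ √(H·N·c) = √(12700 × 2.2 × 0.007) = √195.58 ≈ 13.98 mm.
The +f correction barely moves this — solving exactly, f² + N·c·f − N·c·H = 0 ⇒ f = (−N·c + √((N·c)² + 4·N·c·H))/2 = (−0.0154 + √782.32)/2 ≈ 13.977 mm, so f ≈ 14.0 mm.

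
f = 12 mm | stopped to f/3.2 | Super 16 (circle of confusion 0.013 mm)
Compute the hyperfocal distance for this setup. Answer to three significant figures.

Hyperfocal distance H = f²/(N·c) + f = 12²/(3.2 × 0.013) + 12 = 144/0.0416 + 12 ≈ 3473.5 mm ≈ 3.47 m.

3.47 m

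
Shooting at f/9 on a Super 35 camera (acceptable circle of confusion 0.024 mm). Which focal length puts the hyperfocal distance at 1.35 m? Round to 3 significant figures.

From H = f²/(N·c) + f, with f ≪ H: f ≈ √(H·N·c) = √(1350 × 9 × 0.024) = √291.60 ≈ 17.08 mm.
Exact: f² + N·c·f − N·c·H = 0 ⇒ f = (−N·c + √((N·c)² + 4·N·c·H))/2 = (−0.216 + √1166.4)/2 ≈ 16.969 mm ≈ 17.0 mm.

17.0 mm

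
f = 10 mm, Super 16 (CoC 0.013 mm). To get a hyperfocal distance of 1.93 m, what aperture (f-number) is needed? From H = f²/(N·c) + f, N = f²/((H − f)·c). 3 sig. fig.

f/4.01

Rearrange H = f²/(N·c) + f for N: N = f² / ((H − f)·c).
N = 10² / ((1930 − 10) × 0.013) = 100 / 24.96 ≈ 4.01.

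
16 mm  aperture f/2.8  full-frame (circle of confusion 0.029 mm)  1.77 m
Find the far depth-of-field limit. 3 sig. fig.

3.99 m

Hyperfocal distance H = f²/(N·c) + f = 16²/(2.8 × 0.029) + 16 = 256/0.0812 + 16 ≈ 3168.7 mm ≈ 3.169 m.
Far limit Df = s·(H − f)/(H − s) = 1770 × (3168.7 − 16) / (3168.7 − 1770) = 1770 × 3152.7 / 1398.7 ≈ 3989.6 mm ≈ 3.99 m.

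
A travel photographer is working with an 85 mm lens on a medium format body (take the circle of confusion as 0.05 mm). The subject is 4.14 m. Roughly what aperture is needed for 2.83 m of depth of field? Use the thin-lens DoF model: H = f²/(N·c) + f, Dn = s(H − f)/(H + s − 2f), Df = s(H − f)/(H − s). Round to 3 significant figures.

f/11

Write h = H − f = f²/(N·c). The thin-lens limits are Dn = s·h/(h + (s−f)) and Df = s·h/(h − (s−f)), so DoF = Df − Dn = 2·s·(s−f)·h / (h² − (s−f)²).
That is a quadratic in h: DoF·h² − 2·s·(s−f)·h − DoF·(s−f)² = 0 ⇒ h = (s−f)·(s + √(s² + DoF²)) / DoF = 4055 × (4140 + √(4140² + 2830²)) / 2830 = 4055 × (4140 + 5014.83) / 2830 ≈ 13118 mm.
Then N = f²/(c·h) = 85² / (0.05 × 13118) = 7225 / 655.88 ≈ 11.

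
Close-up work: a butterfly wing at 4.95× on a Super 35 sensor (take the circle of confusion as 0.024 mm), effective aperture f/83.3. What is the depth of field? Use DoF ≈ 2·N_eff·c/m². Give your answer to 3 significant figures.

At magnification m, DoF ≈ 2·N_eff·c/m² = 2 × 83.3 × 0.024 / 4.95² = 3.998 / 24.5 ≈ 0.163 mm.

0.163 mm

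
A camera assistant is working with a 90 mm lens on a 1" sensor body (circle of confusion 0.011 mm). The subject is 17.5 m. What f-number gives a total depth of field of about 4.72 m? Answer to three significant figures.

Write h = H − f = f²/(N·c). The thin-lens limits are Dn = s·h/(h + (s−f)) and Df = s·h/(h − (s−f)), so DoF = Df − Dn = 2·s·(s−f)·h / (h² − (s−f)²).
That is a quadratic in h: DoF·h² − 2·s·(s−f)·h − DoF·(s−f)² = 0 ⇒ h = (s−f)·(s + √(s² + DoF²)) / DoF = 17410 × (17500 + √(17500² + 4720²)) / 4720 = 17410 × (17500 + 18125.4) / 4720 ≈ 131406 mm.
Then N = f²/(c·h) = 90² / (0.011 × 131406) = 8100 / 1445.5 ≈ 5.60.

f/5.60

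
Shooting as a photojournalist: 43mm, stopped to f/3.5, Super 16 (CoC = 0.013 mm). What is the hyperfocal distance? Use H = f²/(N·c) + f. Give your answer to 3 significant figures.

40.7 m

Hyperfocal distance H = f²/(N·c) + f = 43²/(3.5 × 0.013) + 43 = 1849/0.0455 + 43 ≈ 40680.4 mm ≈ 40.7 m.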